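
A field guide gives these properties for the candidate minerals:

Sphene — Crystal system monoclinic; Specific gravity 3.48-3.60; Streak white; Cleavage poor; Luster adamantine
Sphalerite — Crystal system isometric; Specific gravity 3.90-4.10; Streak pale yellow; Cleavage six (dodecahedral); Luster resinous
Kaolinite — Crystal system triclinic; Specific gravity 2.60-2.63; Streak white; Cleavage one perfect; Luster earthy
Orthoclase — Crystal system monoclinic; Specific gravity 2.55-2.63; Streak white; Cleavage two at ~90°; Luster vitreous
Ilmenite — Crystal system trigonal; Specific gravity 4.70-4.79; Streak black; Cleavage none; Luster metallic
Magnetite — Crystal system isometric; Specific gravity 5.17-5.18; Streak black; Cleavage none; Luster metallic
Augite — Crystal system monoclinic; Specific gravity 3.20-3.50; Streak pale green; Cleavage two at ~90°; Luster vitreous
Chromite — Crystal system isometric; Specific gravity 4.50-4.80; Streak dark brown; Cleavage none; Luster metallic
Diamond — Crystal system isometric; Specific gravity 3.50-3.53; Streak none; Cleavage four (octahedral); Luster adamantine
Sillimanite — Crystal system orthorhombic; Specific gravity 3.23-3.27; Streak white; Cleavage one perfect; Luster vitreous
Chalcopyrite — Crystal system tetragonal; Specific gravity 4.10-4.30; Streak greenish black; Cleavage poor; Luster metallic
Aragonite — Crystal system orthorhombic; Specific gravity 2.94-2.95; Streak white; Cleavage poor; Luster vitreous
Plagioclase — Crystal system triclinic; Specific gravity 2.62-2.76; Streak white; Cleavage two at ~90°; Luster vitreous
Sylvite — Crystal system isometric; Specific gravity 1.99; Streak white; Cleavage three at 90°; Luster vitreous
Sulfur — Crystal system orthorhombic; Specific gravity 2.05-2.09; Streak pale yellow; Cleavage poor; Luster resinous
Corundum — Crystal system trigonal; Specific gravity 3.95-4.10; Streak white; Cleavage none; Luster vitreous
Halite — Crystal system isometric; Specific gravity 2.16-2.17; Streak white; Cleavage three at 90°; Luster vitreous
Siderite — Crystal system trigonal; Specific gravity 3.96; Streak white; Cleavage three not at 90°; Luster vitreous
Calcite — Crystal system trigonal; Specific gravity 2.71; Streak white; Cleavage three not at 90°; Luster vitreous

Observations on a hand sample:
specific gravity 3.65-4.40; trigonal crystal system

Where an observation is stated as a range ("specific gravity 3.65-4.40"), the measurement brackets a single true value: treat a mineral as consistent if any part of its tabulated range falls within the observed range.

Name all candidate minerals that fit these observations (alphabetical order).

Specific gravity 3.65-4.40 — only Sphalerite, Chalcopyrite, Corundum, Siderite remain.
Trigonal crystal system eliminates Sphalerite, Chalcopyrite.
Consistent with every observation: Corundum, Siderite.

Corundum, Siderite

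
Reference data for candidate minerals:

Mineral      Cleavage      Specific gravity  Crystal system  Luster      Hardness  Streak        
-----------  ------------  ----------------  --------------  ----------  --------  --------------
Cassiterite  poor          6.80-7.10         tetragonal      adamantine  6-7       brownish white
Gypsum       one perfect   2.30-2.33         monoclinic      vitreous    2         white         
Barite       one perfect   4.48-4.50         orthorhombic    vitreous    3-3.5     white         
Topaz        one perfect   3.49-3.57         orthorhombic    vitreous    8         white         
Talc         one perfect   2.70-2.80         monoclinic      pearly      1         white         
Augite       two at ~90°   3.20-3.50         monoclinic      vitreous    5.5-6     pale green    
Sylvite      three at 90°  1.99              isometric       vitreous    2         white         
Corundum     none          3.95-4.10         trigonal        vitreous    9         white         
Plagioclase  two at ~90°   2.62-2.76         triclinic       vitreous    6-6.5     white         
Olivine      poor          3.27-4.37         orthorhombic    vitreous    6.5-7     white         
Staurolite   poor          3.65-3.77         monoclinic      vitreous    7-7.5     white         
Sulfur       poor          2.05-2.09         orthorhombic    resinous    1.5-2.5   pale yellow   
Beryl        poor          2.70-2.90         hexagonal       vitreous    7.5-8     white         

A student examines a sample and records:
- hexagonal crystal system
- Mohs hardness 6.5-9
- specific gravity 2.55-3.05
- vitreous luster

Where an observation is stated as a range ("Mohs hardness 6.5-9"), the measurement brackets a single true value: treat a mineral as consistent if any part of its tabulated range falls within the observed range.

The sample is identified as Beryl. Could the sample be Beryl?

Hexagonal crystal system — fits Beryl (hexagonal system).
Mohs hardness 6.5-9 — fits Beryl (hardness 7.5-8).
Specific gravity 2.55-3.05 — fits Beryl (SG 2.70-2.90).
Vitreous luster — fits Beryl (vitreous luster).
Every observed property is compatible with the reference values for Beryl.

Consistent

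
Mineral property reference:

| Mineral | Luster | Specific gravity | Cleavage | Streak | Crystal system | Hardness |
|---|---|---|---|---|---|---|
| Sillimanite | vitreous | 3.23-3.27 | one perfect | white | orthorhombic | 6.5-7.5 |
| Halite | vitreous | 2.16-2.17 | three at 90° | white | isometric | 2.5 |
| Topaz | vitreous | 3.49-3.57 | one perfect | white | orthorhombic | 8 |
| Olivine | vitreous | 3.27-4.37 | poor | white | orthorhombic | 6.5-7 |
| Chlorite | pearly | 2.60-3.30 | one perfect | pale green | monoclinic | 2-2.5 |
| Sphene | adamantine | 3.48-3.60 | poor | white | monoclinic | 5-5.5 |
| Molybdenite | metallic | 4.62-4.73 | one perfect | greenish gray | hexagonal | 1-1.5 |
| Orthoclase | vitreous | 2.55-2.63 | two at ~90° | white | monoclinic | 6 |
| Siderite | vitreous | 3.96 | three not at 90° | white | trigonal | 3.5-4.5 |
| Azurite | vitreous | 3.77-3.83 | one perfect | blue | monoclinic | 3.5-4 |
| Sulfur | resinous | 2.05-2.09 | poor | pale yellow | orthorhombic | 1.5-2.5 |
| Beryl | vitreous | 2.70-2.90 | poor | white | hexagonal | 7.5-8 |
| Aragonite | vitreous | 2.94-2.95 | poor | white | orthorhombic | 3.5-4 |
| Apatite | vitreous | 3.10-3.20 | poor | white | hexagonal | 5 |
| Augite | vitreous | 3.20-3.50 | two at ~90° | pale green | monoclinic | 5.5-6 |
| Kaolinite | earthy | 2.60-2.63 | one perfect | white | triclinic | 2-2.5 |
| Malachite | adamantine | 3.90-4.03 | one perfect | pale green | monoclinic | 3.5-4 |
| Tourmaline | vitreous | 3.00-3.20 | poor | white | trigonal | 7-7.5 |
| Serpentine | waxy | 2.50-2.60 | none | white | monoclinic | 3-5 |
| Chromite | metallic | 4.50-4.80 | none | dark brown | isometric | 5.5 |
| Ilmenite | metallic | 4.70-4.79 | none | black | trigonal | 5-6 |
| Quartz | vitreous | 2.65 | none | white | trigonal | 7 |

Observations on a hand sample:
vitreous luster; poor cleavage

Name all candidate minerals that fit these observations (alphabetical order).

Vitreous luster — only Sillimanite, Halite, Topaz, Olivine, Orthoclase, Siderite, Azurite, Beryl, Aragonite, Apatite, Augite, Tourmaline, Quartz remain.
Poor cleavage — Olivine, Beryl, Aragonite, Apatite, Tourmaline remain.
The minerals that satisfy all observations are Apatite, Aragonite, Beryl, Olivine, Tourmaline.

Apatite, Aragonite, Beryl, Olivine, Tourmaline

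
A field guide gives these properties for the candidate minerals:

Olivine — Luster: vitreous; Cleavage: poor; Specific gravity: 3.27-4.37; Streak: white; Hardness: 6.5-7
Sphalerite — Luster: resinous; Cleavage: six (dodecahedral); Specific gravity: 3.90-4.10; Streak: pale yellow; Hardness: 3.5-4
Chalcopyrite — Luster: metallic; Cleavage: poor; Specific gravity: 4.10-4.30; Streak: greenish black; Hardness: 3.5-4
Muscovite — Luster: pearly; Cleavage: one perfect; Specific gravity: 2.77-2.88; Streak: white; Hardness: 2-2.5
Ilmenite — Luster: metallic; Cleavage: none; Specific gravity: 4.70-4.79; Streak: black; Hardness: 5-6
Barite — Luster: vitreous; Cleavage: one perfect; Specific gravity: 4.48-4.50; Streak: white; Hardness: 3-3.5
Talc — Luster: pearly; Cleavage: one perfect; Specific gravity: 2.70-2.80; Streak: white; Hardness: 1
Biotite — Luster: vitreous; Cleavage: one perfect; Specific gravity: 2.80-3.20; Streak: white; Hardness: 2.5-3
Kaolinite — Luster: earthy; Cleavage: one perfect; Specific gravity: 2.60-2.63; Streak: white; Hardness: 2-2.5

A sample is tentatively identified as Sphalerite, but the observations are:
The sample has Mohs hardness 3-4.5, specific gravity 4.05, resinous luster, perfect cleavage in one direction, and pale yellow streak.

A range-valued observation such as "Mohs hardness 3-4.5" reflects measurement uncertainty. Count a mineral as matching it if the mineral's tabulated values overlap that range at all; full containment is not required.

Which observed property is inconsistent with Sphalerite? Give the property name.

cleavage

Mohs hardness 3-4.5: Sphalerite has hardness 3.5-4 — matches.
Specific gravity 4.05: Sphalerite has SG 3.90-4.10 — matches.
Resinous luster: Sphalerite has resinous luster — matches.
Perfect cleavage in one direction: Sphalerite has cleavage six (dodecahedral) — does not match.
Pale yellow streak: Sphalerite has pale yellow streak — matches.
Only the cleavage is inconsistent.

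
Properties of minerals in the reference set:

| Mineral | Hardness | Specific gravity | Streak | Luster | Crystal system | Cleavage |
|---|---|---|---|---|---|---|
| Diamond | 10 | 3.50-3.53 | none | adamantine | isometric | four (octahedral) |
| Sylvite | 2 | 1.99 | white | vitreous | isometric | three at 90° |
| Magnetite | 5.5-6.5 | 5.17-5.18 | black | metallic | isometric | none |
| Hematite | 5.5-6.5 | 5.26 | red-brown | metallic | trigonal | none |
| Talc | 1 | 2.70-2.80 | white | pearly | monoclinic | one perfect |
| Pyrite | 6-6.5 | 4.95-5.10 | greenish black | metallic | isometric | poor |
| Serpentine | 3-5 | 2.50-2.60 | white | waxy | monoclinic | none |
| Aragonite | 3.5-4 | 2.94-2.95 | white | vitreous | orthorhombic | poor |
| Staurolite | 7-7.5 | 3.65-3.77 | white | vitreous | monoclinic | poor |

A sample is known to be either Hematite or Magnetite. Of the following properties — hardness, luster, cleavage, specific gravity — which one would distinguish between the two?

specific gravity

Hardness: both 5.5-6.5 — same for both.
Luster: both metallic — same for both.
Cleavage: both none — same for both.
Specific gravity: Hematite 5.26, Magnetite 5.17-5.18 — distinct.
Of the listed properties, specific gravity is the one that separates them.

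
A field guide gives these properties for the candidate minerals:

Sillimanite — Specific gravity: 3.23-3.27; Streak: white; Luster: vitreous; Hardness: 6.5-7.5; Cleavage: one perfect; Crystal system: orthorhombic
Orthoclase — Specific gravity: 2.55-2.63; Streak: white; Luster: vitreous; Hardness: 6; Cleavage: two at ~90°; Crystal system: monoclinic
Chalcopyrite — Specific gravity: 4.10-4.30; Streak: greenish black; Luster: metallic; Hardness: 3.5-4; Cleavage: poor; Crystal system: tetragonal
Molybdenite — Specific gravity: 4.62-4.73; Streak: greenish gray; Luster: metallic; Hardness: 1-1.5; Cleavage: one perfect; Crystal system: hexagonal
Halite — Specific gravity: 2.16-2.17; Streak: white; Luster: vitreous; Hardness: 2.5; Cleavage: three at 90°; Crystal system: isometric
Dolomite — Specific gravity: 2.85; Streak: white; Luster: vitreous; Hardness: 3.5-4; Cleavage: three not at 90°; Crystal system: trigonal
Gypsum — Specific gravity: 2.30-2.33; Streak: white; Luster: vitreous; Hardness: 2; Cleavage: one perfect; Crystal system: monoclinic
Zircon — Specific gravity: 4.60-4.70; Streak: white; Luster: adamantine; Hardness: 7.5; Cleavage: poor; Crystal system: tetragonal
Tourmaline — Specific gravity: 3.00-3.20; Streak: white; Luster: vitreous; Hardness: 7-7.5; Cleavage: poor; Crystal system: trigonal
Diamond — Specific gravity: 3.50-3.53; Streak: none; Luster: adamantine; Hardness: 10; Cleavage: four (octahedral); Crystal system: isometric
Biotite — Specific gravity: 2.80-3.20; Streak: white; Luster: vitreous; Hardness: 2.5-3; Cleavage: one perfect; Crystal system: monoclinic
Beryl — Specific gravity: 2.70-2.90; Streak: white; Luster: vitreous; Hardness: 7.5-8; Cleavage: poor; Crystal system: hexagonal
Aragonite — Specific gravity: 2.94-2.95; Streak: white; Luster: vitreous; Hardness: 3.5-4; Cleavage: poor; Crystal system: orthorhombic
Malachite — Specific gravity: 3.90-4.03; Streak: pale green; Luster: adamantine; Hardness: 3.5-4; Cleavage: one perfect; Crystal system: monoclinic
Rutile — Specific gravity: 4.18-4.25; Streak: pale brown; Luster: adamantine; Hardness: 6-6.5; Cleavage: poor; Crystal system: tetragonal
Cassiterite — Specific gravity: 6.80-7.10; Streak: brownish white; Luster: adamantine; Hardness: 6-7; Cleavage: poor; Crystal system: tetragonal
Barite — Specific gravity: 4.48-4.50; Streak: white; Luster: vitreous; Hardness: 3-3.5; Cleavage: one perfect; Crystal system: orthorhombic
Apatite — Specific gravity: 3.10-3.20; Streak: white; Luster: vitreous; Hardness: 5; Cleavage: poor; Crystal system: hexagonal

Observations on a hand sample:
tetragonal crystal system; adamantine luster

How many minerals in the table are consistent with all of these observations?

3

Tetragonal crystal system: narrows the field to Chalcopyrite, Zircon, Rutile, Cassiterite.
Adamantine luster rules out Chalcopyrite.
Consistent with every observation: Cassiterite, Rutile, Zircon.
That is 3 minerals.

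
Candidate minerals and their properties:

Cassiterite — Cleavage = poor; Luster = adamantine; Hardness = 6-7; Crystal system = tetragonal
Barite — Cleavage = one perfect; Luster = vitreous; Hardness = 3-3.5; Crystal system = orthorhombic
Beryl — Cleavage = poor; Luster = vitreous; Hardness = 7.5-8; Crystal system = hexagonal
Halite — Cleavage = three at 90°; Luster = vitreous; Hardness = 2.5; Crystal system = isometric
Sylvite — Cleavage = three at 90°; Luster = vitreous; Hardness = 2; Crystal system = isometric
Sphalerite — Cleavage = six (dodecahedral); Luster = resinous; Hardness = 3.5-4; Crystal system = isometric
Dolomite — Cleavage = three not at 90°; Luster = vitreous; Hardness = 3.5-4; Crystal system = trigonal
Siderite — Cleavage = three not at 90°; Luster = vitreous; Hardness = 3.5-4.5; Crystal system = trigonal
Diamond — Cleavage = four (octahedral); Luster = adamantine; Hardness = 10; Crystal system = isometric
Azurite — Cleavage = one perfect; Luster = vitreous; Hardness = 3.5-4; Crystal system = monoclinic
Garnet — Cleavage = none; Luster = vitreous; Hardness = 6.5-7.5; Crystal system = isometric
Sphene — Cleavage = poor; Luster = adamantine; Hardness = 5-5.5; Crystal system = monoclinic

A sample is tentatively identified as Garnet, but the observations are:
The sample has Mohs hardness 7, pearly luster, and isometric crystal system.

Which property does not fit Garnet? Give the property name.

luster

Mohs hardness 7: Garnet has hardness 6.5-7.5 — agrees.
Pearly luster: Garnet has vitreous luster — inconsistent.
Isometric crystal system: Garnet has isometric system — agrees.
Everything matches except the luster.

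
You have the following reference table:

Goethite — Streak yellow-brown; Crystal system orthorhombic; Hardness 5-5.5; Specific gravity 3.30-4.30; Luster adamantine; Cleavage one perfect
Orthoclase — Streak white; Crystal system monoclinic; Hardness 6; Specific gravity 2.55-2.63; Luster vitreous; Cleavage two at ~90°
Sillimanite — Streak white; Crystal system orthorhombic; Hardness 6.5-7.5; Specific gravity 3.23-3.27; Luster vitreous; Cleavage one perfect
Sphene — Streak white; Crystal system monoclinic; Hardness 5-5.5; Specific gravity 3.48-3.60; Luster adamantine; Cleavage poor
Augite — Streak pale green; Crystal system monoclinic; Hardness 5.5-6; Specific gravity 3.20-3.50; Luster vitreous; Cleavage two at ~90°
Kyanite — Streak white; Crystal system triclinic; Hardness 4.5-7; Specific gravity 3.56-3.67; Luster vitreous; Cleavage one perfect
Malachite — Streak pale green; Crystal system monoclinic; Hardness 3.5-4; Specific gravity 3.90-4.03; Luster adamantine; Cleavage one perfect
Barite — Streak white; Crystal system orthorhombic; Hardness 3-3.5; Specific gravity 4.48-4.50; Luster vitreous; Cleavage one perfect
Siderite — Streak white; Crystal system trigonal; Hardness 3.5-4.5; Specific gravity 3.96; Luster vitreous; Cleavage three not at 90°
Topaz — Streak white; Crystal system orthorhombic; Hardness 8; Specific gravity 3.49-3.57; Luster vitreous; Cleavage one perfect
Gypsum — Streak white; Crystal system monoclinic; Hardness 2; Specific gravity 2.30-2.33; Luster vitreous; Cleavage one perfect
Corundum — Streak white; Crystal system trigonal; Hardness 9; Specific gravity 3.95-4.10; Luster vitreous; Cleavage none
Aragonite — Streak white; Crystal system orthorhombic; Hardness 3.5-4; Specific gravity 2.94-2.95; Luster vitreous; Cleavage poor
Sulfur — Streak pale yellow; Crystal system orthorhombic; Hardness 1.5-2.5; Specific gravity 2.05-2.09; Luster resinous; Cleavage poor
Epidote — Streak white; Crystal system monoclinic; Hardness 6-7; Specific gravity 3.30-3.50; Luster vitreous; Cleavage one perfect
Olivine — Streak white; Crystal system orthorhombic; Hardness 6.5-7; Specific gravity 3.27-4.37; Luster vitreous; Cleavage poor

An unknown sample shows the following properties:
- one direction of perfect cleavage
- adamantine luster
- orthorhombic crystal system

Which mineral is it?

One direction of perfect cleavage — narrows the field to Goethite, Sillimanite, Kyanite, Malachite, Barite, Topaz, Gypsum, Epidote.
Adamantine luster — leaves Goethite, Malachite.
Orthorhombic crystal system rules out Malachite.
The only mineral consistent with every observation is Goethite.

Goethite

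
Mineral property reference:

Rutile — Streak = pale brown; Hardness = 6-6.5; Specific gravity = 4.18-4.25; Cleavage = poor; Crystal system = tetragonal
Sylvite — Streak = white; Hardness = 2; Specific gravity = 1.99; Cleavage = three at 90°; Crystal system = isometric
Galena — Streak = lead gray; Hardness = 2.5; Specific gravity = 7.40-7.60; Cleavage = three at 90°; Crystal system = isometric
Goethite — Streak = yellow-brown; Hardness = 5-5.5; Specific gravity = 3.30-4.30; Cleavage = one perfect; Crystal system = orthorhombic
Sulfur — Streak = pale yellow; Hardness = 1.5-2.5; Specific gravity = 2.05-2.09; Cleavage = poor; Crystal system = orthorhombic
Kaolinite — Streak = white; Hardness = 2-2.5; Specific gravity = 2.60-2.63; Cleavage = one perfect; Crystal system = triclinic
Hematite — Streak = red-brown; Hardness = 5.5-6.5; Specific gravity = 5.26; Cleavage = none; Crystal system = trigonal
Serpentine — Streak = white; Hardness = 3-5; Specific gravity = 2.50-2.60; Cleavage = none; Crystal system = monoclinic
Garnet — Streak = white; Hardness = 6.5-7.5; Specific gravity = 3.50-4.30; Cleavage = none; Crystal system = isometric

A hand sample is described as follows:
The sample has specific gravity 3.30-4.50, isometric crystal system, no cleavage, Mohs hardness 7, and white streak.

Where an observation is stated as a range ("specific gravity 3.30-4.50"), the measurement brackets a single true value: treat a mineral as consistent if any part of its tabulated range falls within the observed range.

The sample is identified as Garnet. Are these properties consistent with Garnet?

Specific gravity 3.30-4.50 — matches Garnet (SG 3.50-4.30).
Isometric crystal system — matches Garnet (isometric system).
No cleavage — matches Garnet (cleavage none).
Mohs hardness 7 — matches Garnet (hardness 6.5-7.5).
White streak — matches Garnet (white streak).
Nothing contradicts Garnet.

Yes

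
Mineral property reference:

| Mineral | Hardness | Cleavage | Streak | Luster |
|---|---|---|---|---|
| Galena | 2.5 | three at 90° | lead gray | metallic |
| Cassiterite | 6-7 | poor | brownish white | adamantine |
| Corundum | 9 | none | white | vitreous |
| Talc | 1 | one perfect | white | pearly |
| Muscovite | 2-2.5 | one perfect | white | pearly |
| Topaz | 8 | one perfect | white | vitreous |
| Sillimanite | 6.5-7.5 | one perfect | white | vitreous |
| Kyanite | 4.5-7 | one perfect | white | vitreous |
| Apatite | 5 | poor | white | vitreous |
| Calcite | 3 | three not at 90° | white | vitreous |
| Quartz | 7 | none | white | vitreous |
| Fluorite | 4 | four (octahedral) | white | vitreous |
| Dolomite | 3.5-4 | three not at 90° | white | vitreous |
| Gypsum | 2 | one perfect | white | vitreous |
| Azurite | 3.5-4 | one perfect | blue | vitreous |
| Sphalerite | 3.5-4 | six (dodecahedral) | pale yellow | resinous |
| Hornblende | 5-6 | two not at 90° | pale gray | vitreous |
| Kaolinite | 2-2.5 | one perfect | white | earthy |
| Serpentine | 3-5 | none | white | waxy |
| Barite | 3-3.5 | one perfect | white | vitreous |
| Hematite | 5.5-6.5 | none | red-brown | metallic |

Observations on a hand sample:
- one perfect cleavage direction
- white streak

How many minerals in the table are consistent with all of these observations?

One perfect cleavage direction: leaves Talc, Muscovite, Topaz, Sillimanite, Kyanite, Gypsum, Azurite, Kaolinite, Barite.
White streak excludes Azurite.
The minerals that satisfy all observations are Barite, Gypsum, Kaolinite, Kyanite, Muscovite, Sillimanite, Talc, Topaz.
That is 8 minerals.

8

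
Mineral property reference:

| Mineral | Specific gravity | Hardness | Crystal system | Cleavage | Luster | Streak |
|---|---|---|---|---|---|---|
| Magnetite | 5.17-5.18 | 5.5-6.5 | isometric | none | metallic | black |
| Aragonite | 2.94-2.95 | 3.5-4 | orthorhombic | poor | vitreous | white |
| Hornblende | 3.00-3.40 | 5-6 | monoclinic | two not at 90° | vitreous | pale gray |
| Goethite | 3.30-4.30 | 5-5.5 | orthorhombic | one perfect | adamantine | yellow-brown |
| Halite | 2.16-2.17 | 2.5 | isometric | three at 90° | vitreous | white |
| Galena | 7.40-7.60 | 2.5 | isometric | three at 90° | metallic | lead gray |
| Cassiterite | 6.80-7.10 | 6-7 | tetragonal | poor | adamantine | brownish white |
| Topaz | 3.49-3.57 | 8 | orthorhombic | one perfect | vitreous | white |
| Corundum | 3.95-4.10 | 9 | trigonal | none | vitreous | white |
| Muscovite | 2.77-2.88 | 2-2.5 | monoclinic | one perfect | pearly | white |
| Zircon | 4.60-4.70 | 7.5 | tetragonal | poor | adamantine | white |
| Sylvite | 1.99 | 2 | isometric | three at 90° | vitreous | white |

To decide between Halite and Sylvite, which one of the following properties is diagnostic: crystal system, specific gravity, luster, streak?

specific gravity

Crystal system: both isometric — shared.
Specific gravity: Halite 2.16-2.17, Sylvite 1.99 — distinct.
Luster: both vitreous — shared.
Streak: both white — shared.
Only specific gravity differs between Halite and Sylvite among the listed tests.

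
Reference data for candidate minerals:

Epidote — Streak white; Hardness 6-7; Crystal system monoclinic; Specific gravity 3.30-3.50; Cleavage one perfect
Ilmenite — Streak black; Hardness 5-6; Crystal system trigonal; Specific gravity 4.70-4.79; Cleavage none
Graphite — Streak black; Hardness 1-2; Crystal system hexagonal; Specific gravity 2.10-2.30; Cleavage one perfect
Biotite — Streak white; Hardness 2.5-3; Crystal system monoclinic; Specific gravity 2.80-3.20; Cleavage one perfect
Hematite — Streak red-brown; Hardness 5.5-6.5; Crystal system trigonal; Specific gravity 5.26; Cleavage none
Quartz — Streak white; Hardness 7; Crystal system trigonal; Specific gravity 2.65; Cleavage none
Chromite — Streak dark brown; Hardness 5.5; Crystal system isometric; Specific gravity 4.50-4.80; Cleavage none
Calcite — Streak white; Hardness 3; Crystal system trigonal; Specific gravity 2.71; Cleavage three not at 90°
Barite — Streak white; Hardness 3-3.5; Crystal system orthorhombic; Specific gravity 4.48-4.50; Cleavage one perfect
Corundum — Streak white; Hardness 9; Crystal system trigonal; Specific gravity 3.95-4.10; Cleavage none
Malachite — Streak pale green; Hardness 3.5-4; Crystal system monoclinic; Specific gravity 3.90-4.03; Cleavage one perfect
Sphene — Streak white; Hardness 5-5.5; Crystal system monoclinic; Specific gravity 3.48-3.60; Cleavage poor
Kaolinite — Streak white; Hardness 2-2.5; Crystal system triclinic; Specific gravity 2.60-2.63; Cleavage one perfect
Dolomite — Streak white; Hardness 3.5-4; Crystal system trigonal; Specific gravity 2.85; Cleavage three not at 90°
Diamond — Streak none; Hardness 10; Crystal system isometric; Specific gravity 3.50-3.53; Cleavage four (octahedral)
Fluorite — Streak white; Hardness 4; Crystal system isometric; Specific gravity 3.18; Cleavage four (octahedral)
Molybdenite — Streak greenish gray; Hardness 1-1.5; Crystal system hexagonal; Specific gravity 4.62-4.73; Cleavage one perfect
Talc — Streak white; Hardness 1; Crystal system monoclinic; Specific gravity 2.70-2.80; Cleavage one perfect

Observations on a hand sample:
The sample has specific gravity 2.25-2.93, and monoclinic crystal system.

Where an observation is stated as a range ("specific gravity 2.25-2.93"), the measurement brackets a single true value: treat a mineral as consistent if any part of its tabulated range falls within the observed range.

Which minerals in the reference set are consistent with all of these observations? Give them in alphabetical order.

Specific gravity 2.25-2.93 — leaves Graphite, Biotite, Quartz, Calcite, Kaolinite, Dolomite, Talc.
Monoclinic crystal system — only Biotite, Talc remain.
The minerals that satisfy all observations are Biotite, Talc.

Biotite, Talc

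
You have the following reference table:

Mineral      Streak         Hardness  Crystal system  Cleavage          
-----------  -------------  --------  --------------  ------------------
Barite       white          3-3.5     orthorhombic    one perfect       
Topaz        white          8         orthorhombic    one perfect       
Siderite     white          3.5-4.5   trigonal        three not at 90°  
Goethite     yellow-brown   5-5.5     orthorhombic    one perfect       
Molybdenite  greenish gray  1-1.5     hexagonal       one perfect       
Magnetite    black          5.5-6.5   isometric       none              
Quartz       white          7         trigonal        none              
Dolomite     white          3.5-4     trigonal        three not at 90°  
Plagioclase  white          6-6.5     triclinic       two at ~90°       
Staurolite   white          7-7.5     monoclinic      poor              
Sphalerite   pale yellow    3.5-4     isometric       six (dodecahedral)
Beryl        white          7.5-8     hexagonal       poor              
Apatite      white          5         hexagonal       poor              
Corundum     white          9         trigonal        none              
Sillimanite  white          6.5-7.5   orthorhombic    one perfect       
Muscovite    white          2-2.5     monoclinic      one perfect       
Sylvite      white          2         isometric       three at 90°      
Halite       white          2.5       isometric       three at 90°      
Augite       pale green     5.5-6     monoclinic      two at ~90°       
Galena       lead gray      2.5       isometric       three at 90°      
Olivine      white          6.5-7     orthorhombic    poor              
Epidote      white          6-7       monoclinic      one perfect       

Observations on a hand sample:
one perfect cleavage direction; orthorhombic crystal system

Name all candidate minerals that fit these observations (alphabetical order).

One perfect cleavage direction — narrows the field to Barite, Topaz, Goethite, Molybdenite, Sillimanite, Muscovite, Epidote.
Orthorhombic crystal system eliminates Molybdenite, Muscovite, Epidote.
Remaining candidates: Barite, Goethite, Sillimanite, Topaz.

Barite, Goethite, Sillimanite, Topaz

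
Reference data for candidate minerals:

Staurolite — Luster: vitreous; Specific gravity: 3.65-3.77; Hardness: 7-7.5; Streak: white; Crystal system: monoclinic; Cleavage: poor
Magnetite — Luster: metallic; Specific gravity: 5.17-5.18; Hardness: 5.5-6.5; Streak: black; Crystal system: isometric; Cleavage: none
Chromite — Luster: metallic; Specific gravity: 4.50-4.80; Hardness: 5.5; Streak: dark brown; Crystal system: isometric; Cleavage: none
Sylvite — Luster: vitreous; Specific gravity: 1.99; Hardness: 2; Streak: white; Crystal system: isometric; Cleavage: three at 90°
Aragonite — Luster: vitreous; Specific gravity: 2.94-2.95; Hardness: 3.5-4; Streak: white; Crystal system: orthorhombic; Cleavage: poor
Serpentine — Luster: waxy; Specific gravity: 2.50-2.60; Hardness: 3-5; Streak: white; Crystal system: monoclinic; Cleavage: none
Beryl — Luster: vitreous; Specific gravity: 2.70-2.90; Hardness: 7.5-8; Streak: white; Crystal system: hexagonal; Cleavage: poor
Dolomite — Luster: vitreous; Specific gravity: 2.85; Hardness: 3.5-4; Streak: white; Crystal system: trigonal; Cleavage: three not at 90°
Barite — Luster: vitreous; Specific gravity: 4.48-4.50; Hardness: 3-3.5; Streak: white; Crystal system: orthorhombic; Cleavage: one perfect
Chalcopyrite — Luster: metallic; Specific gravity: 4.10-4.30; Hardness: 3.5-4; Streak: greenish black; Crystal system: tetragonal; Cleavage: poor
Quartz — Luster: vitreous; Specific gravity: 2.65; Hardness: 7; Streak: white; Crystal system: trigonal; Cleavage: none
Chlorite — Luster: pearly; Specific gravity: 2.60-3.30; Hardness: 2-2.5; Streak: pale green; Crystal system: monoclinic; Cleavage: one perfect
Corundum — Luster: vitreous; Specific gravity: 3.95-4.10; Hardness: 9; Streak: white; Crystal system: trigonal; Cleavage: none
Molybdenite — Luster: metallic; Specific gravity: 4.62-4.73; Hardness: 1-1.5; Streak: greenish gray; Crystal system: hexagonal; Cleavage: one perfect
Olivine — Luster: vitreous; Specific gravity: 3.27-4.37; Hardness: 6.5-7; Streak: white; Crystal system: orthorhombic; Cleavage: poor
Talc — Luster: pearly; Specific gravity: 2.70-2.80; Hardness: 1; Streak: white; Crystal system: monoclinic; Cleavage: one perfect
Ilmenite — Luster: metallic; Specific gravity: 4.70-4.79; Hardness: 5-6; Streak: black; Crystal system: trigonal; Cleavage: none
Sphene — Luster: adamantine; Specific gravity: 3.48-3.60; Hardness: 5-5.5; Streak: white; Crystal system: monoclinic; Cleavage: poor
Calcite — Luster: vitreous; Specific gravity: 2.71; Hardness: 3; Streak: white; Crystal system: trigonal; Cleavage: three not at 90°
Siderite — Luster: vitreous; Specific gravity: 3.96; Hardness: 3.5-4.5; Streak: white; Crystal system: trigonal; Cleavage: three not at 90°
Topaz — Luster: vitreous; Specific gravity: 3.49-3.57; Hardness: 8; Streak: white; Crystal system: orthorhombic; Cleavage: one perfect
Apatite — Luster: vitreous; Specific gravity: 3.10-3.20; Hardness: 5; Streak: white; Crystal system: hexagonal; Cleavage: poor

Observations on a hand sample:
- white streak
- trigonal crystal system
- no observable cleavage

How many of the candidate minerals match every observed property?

2

White streak excludes Magnetite, Chromite, Chalcopyrite, Chlorite, Molybdenite, Ilmenite.
Trigonal crystal system: narrows the field to Dolomite, Quartz, Corundum, Calcite, Siderite.
No observable cleavage: Quartz, Corundum remain.
The minerals that satisfy all observations are Corundum, Quartz.
That is 2 minerals.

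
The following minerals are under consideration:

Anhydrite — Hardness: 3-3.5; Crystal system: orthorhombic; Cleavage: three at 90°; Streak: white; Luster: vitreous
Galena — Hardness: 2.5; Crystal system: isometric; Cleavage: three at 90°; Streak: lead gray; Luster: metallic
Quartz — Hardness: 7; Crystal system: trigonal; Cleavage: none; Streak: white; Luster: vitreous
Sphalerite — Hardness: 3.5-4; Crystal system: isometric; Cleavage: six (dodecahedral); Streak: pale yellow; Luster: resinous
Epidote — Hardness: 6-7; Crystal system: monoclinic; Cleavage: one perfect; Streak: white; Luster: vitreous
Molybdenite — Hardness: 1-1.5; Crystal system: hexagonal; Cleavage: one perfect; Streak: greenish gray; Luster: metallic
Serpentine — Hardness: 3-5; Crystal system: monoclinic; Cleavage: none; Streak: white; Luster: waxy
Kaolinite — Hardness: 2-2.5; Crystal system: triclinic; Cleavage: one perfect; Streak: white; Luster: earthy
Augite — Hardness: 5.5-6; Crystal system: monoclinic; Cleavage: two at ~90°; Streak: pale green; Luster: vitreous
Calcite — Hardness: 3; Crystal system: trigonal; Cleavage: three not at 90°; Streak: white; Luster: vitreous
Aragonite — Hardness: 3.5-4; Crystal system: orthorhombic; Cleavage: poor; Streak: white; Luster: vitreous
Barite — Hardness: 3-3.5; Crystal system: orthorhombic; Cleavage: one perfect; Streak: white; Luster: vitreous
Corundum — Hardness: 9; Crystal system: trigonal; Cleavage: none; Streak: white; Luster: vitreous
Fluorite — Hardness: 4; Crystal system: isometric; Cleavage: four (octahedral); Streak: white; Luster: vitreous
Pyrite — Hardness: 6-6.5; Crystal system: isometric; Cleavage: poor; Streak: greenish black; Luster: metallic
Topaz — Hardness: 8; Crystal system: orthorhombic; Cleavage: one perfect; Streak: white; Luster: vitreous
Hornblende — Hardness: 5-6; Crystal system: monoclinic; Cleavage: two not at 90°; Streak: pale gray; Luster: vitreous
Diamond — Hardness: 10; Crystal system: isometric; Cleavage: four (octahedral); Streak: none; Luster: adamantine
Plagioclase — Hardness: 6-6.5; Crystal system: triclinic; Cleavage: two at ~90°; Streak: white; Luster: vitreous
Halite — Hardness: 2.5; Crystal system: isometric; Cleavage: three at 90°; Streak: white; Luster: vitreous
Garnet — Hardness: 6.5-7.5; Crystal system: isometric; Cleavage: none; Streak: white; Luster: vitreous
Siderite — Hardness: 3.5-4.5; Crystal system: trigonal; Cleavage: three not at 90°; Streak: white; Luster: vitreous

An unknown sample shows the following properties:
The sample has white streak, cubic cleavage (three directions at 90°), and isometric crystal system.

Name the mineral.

White streak — Anhydrite, Quartz, Epidote, Serpentine, Kaolinite, Calcite, Aragonite, Barite, Corundum, Fluorite, Topaz, Plagioclase, Halite, Garnet, Siderite remain.
Cubic cleavage (three directions at 90°) — leaves Anhydrite, Halite.
Isometric crystal system rules out Anhydrite.
The only mineral consistent with every observation is Halite.

Halite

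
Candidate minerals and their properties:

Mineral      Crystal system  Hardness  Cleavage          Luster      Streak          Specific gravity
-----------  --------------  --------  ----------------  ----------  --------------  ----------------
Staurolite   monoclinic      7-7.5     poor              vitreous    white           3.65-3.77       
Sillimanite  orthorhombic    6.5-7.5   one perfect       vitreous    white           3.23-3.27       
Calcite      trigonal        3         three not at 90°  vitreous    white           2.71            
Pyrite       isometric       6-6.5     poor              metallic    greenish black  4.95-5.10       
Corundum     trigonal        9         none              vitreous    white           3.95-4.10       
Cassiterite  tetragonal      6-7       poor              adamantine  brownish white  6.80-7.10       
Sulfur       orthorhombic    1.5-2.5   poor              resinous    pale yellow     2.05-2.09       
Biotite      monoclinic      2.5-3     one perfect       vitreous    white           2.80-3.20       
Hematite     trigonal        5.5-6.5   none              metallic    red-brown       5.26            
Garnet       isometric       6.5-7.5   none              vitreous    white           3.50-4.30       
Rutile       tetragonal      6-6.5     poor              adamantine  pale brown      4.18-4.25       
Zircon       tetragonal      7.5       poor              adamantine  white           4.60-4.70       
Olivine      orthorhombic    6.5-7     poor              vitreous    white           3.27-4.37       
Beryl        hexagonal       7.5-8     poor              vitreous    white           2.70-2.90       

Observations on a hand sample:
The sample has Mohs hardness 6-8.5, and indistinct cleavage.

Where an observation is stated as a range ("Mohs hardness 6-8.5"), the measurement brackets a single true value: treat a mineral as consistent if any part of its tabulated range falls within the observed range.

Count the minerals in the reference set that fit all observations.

Mohs hardness 6-8.5 excludes Calcite, Corundum, Sulfur, Biotite.
Indistinct cleavage is inconsistent with Sillimanite, Hematite, Garnet.
Consistent with every observation: Beryl, Cassiterite, Olivine, Pyrite, Rutile, Staurolite, Zircon.
That is 7 minerals.

7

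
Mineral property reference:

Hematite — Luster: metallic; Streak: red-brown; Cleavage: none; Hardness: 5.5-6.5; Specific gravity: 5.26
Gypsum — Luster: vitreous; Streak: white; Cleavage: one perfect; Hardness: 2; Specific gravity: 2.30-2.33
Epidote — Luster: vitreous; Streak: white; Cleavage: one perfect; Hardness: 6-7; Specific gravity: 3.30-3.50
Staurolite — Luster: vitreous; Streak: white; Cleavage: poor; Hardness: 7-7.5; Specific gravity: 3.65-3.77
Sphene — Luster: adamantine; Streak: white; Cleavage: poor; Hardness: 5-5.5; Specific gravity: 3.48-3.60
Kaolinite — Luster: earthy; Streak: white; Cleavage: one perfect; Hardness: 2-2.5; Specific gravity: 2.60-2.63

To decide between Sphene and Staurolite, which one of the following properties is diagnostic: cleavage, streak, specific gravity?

Cleavage: both poor — identical.
Streak: both white — identical.
Specific gravity: Sphene 3.48-3.60, Staurolite 3.65-3.77 — different.
Only specific gravity differs between Sphene and Staurolite among the listed tests.

specific gravity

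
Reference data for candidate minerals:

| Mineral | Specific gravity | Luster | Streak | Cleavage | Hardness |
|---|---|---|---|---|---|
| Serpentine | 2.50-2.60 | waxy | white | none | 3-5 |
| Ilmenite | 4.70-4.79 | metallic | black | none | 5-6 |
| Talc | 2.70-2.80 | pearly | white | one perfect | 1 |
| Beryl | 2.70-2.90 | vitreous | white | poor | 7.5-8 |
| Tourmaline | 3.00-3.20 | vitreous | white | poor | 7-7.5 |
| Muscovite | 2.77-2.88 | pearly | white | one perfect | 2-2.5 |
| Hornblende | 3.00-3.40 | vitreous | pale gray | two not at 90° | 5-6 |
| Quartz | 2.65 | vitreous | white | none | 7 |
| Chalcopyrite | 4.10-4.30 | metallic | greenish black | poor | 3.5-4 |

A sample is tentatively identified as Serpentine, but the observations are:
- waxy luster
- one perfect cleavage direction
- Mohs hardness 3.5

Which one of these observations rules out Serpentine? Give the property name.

Waxy luster: Serpentine has waxy luster — agrees.
One perfect cleavage direction: Serpentine has cleavage none — does not match.
Mohs hardness 3.5: Serpentine has hardness 3-5 — agrees.
The cleavage is the one property that does not fit.

cleavage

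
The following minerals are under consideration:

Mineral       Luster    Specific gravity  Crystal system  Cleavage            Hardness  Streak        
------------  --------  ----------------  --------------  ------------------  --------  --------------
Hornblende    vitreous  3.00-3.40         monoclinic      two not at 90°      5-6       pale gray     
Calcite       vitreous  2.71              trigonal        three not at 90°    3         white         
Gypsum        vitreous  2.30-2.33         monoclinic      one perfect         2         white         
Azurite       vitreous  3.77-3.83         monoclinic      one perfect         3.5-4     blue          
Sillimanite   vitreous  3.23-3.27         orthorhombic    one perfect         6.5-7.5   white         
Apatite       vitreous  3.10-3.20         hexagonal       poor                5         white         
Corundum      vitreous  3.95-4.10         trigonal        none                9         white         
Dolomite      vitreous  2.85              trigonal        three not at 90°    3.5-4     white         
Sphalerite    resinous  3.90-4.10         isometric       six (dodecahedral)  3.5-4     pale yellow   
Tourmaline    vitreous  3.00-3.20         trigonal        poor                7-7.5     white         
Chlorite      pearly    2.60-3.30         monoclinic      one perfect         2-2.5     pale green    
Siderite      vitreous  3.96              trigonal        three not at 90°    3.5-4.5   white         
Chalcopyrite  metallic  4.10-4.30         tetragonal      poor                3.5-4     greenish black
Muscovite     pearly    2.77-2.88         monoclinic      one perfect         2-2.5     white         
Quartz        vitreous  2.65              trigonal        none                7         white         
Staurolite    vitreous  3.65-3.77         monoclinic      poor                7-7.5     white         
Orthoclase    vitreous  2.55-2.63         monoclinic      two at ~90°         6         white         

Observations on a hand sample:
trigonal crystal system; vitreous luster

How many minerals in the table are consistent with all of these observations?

6

Trigonal crystal system — leaves Calcite, Corundum, Dolomite, Tourmaline, Siderite, Quartz.
Vitreous luster — consistent with all remaining minerals.
Remaining candidates: Calcite, Corundum, Dolomite, Quartz, Siderite, Tourmaline.
That is 6 minerals.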